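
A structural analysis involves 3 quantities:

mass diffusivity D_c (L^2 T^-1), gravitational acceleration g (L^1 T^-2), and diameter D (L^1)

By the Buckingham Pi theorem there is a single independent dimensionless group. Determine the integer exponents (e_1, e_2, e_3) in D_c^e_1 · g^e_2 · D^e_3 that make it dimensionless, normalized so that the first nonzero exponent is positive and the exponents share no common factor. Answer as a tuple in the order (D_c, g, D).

L: e_1·(2) + e_2·(1) + e_3·(1) = 0
T: e_1·(-1) + e_2·(-2) + e_3·(0) = 0
Solving this homogeneous linear system for the smallest-integer solution (first nonzero entry positive) gives (2, -1, -3).

(2, -1, -3)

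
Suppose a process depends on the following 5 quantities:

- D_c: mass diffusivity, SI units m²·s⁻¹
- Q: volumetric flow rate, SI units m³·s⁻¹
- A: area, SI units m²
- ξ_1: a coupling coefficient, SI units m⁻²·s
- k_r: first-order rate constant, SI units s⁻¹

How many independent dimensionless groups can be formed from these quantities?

There are 5 variables and 2 base dimensions (L, T).
The dimension matrix has rank 2.
Independent dimensionless groups: 5 − 2 = 3.

3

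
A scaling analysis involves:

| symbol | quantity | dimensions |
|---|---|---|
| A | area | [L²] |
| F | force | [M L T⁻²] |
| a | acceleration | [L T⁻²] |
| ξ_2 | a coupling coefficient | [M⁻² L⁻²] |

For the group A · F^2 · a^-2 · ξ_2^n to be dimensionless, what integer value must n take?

Balance the M exponent: (-2)·n from ξ_2, plus (0) + 2·(1) − 2·(0) = 2 from the rest, must sum to zero.
-2n + 2 = 0, so n = 1.

1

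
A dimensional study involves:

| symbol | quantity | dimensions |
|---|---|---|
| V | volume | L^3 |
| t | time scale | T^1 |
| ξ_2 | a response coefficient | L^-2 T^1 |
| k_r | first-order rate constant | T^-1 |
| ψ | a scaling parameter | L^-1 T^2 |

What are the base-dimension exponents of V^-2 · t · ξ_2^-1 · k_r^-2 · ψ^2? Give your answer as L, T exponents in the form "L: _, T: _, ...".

L: -6, T: 6

Collect each base-dimension exponent across the product:
  L: −2·(3) + (0) − (-2) − 2·(0) + 2·(-1) = -6
  T: −2·(0) + (1) − (1) − 2·(-1) + 2·(2) = 6
So the dimensions are [L⁻⁶ T⁶].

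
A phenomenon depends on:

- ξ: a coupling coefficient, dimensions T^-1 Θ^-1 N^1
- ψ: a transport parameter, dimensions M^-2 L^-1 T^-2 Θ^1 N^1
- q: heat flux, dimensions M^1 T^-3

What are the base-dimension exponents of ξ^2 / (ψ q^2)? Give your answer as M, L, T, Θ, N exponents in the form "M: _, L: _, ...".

Collect each base-dimension exponent across the product:
  M: 2·(0) − (-2) − 2·(1) = 0
  L: 2·(0) − (-1) − 2·(0) = 1
  T: 2·(-1) − (-2) − 2·(-3) = 6
  Θ: 2·(-1) − (1) − 2·(0) = -3
  N: 2·(1) − (1) − 2·(0) = 1
So the dimensions are [L T⁶ Θ⁻³ N].

M: 0, L: 1, T: 6, Θ: -3, N: 1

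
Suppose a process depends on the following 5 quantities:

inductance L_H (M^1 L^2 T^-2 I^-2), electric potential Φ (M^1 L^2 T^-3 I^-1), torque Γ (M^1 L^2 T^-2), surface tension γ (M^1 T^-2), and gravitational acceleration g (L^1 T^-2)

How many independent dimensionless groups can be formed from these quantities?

There are 5 variables and 4 base dimensions (M, L, T, I).
The dimension matrix has rank 4.
Independent dimensionless groups: 5 − 4 = 1.

1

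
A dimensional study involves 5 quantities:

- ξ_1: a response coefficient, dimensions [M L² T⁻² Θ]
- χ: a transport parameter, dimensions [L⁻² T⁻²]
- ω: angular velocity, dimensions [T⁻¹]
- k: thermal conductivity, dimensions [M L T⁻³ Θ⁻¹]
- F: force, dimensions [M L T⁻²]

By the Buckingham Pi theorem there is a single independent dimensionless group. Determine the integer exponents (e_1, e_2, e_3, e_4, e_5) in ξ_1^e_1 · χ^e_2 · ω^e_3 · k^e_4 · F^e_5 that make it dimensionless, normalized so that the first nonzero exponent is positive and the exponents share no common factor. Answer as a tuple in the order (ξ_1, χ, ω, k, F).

M: e_1·(1) + e_2·(0) + e_3·(0) + e_4·(1) + e_5·(1) = 0
L: e_1·(2) + e_2·(-2) + e_3·(0) + e_4·(1) + e_5·(1) = 0
T: e_1·(-2) + e_2·(-2) + e_3·(-1) + e_4·(-3) + e_5·(-2) = 0
Θ: e_1·(1) + e_2·(0) + e_3·(0) + e_4·(-1) + e_5·(0) = 0
Solving this homogeneous linear system for the smallest-integer solution (first nonzero entry positive) gives (2, 1, -4, 2, -4).

(2, 1, -4, 2, -4)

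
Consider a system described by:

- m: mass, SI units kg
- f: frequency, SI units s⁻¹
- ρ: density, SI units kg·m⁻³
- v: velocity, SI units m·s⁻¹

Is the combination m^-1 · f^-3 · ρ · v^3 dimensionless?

Sum the exponent of each base dimension across the product:
  M: −[m]_M − 3·[f]_M + [ρ]_M + 3·[v]_M = −(1) − 3·(0) + (1) + 3·(0) = 0
  L: −[m]_L − 3·[f]_L + [ρ]_L + 3·[v]_L = −(0) − 3·(0) + (-3) + 3·(1) = 0
  T: −[m]_T − 3·[f]_T + [ρ]_T + 3·[v]_T = −(0) − 3·(-1) + (0) + 3·(-1) = 0
  Θ: −[m]_Θ − 3·[f]_Θ + [ρ]_Θ + 3·[v]_Θ = −(0) − 3·(0) + (0) + 3·(0) = 0
All base exponents vanish — dimensionless.

yes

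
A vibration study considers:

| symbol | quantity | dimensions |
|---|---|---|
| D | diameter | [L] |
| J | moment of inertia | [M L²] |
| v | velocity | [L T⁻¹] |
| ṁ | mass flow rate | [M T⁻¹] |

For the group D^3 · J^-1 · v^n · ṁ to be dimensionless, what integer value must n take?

Balance the L exponent: (1)·n from v, plus 3·(1) − (2) + (0) = 1 from the rest, must sum to zero.
n + 1 = 0, so n = -1.

-1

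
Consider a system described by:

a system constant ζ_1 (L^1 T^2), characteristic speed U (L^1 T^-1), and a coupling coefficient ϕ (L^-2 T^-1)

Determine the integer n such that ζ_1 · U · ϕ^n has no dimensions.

1

Balance the L exponent: (-2)·n from ϕ, plus (1) + (1) = 2 from the rest, must sum to zero.
-2n + 2 = 0, so n = 1.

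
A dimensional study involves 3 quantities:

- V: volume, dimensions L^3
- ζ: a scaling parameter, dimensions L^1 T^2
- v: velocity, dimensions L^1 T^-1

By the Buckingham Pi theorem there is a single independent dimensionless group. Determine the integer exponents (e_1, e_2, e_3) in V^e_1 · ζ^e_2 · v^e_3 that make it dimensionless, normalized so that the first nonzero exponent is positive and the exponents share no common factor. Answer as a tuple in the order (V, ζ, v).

L: e_1·(3) + e_2·(1) + e_3·(1) = 0
T: e_1·(0) + e_2·(2) + e_3·(-1) = 0
Solving this homogeneous linear system for the smallest-integer solution (first nonzero entry positive) gives (1, -1, -2).

(1, -1, -2)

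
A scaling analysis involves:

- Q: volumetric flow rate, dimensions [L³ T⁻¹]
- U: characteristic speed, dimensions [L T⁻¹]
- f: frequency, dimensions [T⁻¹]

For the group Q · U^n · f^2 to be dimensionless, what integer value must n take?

-3

Balance the L exponent: (1)·n from U, plus (3) + 2·(0) = 3 from the rest, must sum to zero.
n + 3 = 0, so n = -3.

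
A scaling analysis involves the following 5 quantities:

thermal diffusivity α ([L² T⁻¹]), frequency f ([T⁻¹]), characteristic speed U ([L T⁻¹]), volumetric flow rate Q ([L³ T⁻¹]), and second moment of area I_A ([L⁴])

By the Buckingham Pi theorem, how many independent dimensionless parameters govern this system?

There are 5 variables and 2 base dimensions (L, T).
The dimension matrix has rank 2.
Independent dimensionless groups: 5 − 2 = 3.

3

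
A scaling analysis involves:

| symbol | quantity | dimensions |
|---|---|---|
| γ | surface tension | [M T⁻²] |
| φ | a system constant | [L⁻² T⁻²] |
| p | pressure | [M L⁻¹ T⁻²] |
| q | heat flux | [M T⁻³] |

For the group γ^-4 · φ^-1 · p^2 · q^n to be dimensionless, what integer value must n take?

2

Balance the M exponent: (1)·n from q, plus −4·(1) − (0) + 2·(1) = -2 from the rest, must sum to zero.
n − 2 = 0, so n = 2.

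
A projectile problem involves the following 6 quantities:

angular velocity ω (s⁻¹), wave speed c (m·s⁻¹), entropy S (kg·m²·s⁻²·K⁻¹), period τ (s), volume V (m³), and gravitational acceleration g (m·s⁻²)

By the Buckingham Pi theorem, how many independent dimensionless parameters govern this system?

There are 6 variables and 4 base dimensions (M, L, T, Θ).
The dimension matrix has rank 3 (less than 4: the dimension vectors are linearly dependent).
Independent dimensionless groups: 6 − 3 = 3.

3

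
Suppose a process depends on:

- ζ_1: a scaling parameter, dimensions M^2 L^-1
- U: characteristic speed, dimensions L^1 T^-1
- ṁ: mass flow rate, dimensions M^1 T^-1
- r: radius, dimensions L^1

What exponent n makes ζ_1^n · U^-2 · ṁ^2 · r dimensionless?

-1

Balance the M exponent: (2)·n from ζ_1, plus −2·(0) + 2·(1) + (0) = 2 from the rest, must sum to zero.
2n + 2 = 0, so n = -1.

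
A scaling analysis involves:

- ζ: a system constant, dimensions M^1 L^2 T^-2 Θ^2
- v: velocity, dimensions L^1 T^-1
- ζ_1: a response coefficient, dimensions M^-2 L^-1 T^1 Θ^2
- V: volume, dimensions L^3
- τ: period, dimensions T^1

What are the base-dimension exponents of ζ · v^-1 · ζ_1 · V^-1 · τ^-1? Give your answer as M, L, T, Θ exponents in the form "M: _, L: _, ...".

M: -1, L: -3, T: -1, Θ: 4

Collect each base-dimension exponent across the product:
  M: (1) − (0) + (-2) − (0) − (0) = -1
  L: (2) − (1) + (-1) − (3) − (0) = -3
  T: (-2) − (-1) + (1) − (0) − (1) = -1
  Θ: (2) − (0) + (2) − (0) − (0) = 4
So the dimensions are [M⁻¹ L⁻³ T⁻¹ Θ⁴].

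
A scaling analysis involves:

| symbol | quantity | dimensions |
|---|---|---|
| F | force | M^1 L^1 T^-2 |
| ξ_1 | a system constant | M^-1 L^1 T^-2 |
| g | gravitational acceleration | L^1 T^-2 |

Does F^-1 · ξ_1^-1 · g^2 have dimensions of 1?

Sum the exponent of each base dimension across the product:
  M: −[F]_M − [ξ_1]_M + 2·[g]_M = −(1) − (-1) + 2·(0) = 0
  L: −[F]_L − [ξ_1]_L + 2·[g]_L = −(1) − (1) + 2·(1) = 0
  T: −[F]_T − [ξ_1]_T + 2·[g]_T = −(-2) − (-2) + 2·(-2) = 0
All base exponents vanish — dimensionless.

yes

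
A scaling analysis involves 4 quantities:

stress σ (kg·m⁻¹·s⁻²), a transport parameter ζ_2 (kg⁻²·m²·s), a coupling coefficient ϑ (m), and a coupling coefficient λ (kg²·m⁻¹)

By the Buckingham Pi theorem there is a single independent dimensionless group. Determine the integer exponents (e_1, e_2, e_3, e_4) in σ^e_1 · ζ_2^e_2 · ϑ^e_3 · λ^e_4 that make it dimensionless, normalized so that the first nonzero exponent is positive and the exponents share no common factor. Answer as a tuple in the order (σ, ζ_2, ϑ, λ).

M: e_1·(1) + e_2·(-2) + e_3·(0) + e_4·(2) = 0
L: e_1·(-1) + e_2·(2) + e_3·(1) + e_4·(-1) = 0
T: e_1·(-2) + e_2·(1) + e_3·(0) + e_4·(0) = 0
Solving this homogeneous linear system for the smallest-integer solution (first nonzero entry positive) gives (2, 4, -3, 3).

(2, 4, -3, 3)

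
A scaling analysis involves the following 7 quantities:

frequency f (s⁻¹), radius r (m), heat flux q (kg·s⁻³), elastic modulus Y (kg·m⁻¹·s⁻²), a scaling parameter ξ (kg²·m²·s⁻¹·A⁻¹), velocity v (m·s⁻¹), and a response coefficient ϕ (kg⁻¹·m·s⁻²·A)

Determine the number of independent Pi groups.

There are 7 variables and 4 base dimensions (M, L, T, I).
The dimension matrix has rank 4.
Independent dimensionless groups: 7 − 4 = 3.

3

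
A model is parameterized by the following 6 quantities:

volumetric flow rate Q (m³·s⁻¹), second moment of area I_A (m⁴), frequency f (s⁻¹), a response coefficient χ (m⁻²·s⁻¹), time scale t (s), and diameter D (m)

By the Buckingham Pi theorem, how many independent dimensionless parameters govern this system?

4

There are 6 variables and 2 base dimensions (L, T).
The dimension matrix has rank 2.
Independent dimensionless groups: 6 − 2 = 4.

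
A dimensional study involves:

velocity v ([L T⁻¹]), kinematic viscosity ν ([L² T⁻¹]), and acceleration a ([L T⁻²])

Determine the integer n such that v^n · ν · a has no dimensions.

-3

Balance the L exponent: (1)·n from v, plus (2) + (1) = 3 from the rest, must sum to zero.
n + 3 = 0, so n = -3.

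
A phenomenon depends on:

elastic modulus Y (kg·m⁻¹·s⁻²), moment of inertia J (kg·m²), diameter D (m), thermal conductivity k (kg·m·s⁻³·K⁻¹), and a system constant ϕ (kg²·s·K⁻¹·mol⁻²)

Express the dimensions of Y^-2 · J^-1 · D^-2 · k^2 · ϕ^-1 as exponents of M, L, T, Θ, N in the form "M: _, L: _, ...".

M: -3, L: 0, T: -3, Θ: -1, N: 2

Collect each base-dimension exponent across the product:
  M: −2·(1) − (1) − 2·(0) + 2·(1) − (2) = -3
  L: −2·(-1) − (2) − 2·(1) + 2·(1) − (0) = 0
  T: −2·(-2) − (0) − 2·(0) + 2·(-3) − (1) = -3
  Θ: −2·(0) − (0) − 2·(0) + 2·(-1) − (-1) = -1
  N: −2·(0) − (0) − 2·(0) + 2·(0) − (-2) = 2
So the dimensions are [M⁻³ T⁻³ Θ⁻¹ N²].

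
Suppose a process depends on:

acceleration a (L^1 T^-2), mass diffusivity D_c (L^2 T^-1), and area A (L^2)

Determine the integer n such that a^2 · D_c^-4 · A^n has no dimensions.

Balance the L exponent: (2)·n from A, plus 2·(1) − 4·(2) = -6 from the rest, must sum to zero.
2n − 6 = 0, so n = 3.

3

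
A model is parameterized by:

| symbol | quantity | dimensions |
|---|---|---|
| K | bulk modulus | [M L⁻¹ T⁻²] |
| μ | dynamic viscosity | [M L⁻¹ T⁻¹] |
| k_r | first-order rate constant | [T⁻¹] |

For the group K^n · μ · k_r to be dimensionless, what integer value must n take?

-1

Balance the M exponent: (1)·n from K, plus (1) + (0) = 1 from the rest, must sum to zero.
n + 1 = 0, so n = -1.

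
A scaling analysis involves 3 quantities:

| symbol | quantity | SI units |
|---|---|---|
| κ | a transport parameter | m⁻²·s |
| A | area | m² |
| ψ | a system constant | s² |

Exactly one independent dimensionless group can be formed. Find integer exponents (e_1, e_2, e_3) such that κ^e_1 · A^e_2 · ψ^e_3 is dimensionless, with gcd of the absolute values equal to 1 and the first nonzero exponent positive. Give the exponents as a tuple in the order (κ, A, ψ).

(2, 2, -1)

L: e_1·(-2) + e_2·(2) + e_3·(0) = 0
T: e_1·(1) + e_2·(0) + e_3·(2) = 0
Solving this homogeneous linear system for the smallest-integer solution (first nonzero entry positive) gives (2, 2, -1).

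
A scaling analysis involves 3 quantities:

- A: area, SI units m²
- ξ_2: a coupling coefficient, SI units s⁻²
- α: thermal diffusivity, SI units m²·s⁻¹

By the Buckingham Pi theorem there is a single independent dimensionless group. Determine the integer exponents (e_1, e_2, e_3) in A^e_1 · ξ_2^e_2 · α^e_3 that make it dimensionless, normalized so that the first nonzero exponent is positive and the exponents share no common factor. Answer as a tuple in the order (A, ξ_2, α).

(2, 1, -2)

L: e_1·(2) + e_2·(0) + e_3·(2) = 0
T: e_1·(0) + e_2·(-2) + e_3·(-1) = 0
Solving this homogeneous linear system for the smallest-integer solution (first nonzero entry positive) gives (2, 1, -2).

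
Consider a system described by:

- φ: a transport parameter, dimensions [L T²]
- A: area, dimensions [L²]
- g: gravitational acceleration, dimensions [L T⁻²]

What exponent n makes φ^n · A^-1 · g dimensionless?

Balance the L exponent: (1)·n from φ, plus −(2) + (1) = -1 from the rest, must sum to zero.
n − 1 = 0, so n = 1.

1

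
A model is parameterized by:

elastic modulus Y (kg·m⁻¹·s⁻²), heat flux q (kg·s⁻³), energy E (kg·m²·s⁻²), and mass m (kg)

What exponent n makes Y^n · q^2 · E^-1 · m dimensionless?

Balance the M exponent: (1)·n from Y, plus 2·(1) − (1) + (1) = 2 from the rest, must sum to zero.
n + 2 = 0, so n = -2.

-2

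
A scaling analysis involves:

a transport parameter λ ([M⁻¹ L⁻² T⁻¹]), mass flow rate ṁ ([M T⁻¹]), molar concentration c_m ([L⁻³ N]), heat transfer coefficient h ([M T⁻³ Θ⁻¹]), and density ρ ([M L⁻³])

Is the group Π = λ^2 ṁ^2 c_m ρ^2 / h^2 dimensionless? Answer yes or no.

no

Sum the exponent of each base dimension across the product:
  M: 2·[λ]_M + 2·[ṁ]_M + [c_m]_M − 2·[h]_M + 2·[ρ]_M = 2·(-1) + 2·(1) + (0) − 2·(1) + 2·(1) = 0
  L: 2·[λ]_L + 2·[ṁ]_L + [c_m]_L − 2·[h]_L + 2·[ρ]_L = 2·(-2) + 2·(0) + (-3) − 2·(0) + 2·(-3) = -13
  T: 2·[λ]_T + 2·[ṁ]_T + [c_m]_T − 2·[h]_T + 2·[ρ]_T = 2·(-1) + 2·(-1) + (0) − 2·(-3) + 2·(0) = 2
  Θ: 2·[λ]_Θ + 2·[ṁ]_Θ + [c_m]_Θ − 2·[h]_Θ + 2·[ρ]_Θ = 2·(0) + 2·(0) + (0) − 2·(-1) + 2·(0) = 2
  N: 2·[λ]_N + 2·[ṁ]_N + [c_m]_N − 2·[h]_N + 2·[ρ]_N = 2·(0) + 2·(0) + (1) − 2·(0) + 2·(0) = 1
Net dimensions [L⁻¹³ T² Θ² N] ≠ [1] — not dimensionless.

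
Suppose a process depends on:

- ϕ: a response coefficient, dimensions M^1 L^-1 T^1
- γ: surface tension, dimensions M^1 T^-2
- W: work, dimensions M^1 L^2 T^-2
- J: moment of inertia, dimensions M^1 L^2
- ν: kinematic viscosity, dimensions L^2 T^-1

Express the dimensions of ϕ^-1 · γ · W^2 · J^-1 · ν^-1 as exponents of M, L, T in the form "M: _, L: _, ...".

M: 1, L: 1, T: -6

Collect each base-dimension exponent across the product:
  M: −(1) + (1) + 2·(1) − (1) − (0) = 1
  L: −(-1) + (0) + 2·(2) − (2) − (2) = 1
  T: −(1) + (-2) + 2·(-2) − (0) − (-1) = -6
So the dimensions are [M L T⁻⁶].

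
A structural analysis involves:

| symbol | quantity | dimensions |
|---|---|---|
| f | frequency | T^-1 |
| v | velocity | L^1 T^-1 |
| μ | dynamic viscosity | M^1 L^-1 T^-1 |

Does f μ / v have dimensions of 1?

Sum the exponent of each base dimension across the product:
  M: [f]_M − [v]_M + [μ]_M = (0) − (0) + (1) = 1
  L: [f]_L − [v]_L + [μ]_L = (0) − (1) + (-1) = -2
  T: [f]_T − [v]_T + [μ]_T = (-1) − (-1) + (-1) = -1
Net dimensions [M L⁻² T⁻¹] ≠ [1] — not dimensionless.

no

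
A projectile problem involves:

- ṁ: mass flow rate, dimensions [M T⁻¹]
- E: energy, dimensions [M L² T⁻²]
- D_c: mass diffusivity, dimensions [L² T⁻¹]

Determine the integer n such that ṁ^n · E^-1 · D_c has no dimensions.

1

Balance the M exponent: (1)·n from ṁ, plus −(1) + (0) = -1 from the rest, must sum to zero.
n − 1 = 0, so n = 1.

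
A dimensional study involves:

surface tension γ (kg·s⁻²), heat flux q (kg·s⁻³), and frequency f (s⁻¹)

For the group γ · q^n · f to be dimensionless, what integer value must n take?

-1

Balance the M exponent: (1)·n from q, plus (1) + (0) = 1 from the rest, must sum to zero.
n + 1 = 0, so n = -1.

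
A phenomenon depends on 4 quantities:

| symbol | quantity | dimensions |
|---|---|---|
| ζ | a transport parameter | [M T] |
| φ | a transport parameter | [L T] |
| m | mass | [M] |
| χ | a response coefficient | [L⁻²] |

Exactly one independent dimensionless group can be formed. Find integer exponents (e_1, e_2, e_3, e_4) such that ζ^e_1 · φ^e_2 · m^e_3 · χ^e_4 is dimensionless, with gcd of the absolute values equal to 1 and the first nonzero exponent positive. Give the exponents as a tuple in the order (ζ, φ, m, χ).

(2, -2, -2, -1)

M: e_1·(1) + e_2·(0) + e_3·(1) + e_4·(0) = 0
L: e_1·(0) + e_2·(1) + e_3·(0) + e_4·(-2) = 0
T: e_1·(1) + e_2·(1) + e_3·(0) + e_4·(0) = 0
Solving this homogeneous linear system for the smallest-integer solution (first nonzero entry positive) gives (2, -2, -2, -1).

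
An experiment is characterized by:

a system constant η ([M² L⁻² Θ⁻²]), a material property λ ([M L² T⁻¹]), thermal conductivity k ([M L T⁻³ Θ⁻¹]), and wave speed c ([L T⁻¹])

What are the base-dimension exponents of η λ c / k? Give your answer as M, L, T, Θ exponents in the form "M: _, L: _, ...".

M: 2, L: 0, T: 1, Θ: -1

Collect each base-dimension exponent across the product:
  M: (2) + (1) − (1) + (0) = 2
  L: (-2) + (2) − (1) + (1) = 0
  T: (0) + (-1) − (-3) + (-1) = 1
  Θ: (-2) + (0) − (-1) + (0) = -1
So the dimensions are [M² T Θ⁻¹].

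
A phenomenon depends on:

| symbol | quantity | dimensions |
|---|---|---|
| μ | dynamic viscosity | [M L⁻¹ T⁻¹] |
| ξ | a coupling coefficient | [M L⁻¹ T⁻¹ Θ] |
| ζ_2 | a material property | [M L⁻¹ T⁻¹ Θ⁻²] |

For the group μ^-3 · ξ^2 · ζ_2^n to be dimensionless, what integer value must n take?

1

Balance the M exponent: (1)·n from ζ_2, plus −3·(1) + 2·(1) = -1 from the rest, must sum to zero.
n − 1 = 0, so n = 1.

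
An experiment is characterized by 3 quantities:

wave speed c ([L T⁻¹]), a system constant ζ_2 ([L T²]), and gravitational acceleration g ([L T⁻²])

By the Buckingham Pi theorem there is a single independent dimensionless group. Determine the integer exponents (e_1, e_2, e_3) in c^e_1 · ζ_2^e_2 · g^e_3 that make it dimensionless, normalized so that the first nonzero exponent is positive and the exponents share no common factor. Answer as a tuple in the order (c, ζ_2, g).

(4, -1, -3)

L: e_1·(1) + e_2·(1) + e_3·(1) = 0
T: e_1·(-1) + e_2·(2) + e_3·(-2) = 0
Solving this homogeneous linear system for the smallest-integer solution (first nonzero entry positive) gives (4, -1, -3).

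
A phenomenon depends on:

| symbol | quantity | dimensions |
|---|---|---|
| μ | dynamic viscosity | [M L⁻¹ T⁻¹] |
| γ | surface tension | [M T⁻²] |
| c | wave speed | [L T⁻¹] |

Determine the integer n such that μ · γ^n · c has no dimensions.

-1

Balance the M exponent: (1)·n from γ, plus (1) + (0) = 1 from the rest, must sum to zero.
n + 1 = 0, so n = -1.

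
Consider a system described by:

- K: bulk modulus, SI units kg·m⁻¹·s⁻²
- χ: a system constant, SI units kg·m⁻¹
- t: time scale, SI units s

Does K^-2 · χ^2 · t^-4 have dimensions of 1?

Sum the exponent of each base dimension across the product:
  M: −2·[K]_M + 2·[χ]_M − 4·[t]_M = −2·(1) + 2·(1) − 4·(0) = 0
  L: −2·[K]_L + 2·[χ]_L − 4·[t]_L = −2·(-1) + 2·(-1) − 4·(0) = 0
  T: −2·[K]_T + 2·[χ]_T − 4·[t]_T = −2·(-2) + 2·(0) − 4·(1) = 0
All base exponents vanish — dimensionless.

yes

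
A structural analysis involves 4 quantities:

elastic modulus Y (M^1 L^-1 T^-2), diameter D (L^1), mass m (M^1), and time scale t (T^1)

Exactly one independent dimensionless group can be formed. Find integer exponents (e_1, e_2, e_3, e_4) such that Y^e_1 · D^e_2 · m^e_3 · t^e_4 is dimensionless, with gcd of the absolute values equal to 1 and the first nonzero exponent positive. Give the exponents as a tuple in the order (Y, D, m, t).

(1, 1, -1, 2)

M: e_1·(1) + e_2·(0) + e_3·(1) + e_4·(0) = 0
L: e_1·(-1) + e_2·(1) + e_3·(0) + e_4·(0) = 0
T: e_1·(-2) + e_2·(0) + e_3·(0) + e_4·(1) = 0
Solving this homogeneous linear system for the smallest-integer solution (first nonzero entry positive) gives (1, 1, -1, 2).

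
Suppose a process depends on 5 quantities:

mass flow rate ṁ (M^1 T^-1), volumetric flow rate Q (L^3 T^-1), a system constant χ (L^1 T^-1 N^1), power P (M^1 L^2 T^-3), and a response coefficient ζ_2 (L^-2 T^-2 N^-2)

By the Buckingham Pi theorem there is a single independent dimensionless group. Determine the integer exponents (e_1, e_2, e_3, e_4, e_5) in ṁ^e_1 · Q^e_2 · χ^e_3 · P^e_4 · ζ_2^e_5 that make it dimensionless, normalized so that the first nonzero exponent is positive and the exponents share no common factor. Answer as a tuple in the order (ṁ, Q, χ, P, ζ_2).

(3, 2, 2, -3, 1)

M: e_1·(1) + e_2·(0) + e_3·(0) + e_4·(1) + e_5·(0) = 0
L: e_1·(0) + e_2·(3) + e_3·(1) + e_4·(2) + e_5·(-2) = 0
T: e_1·(-1) + e_2·(-1) + e_3·(-1) + e_4·(-3) + e_5·(-2) = 0
N: e_1·(0) + e_2·(0) + e_3·(1) + e_4·(0) + e_5·(-2) = 0
Solving this homogeneous linear system for the smallest-integer solution (first nonzero entry positive) gives (3, 2, 2, -3, 1).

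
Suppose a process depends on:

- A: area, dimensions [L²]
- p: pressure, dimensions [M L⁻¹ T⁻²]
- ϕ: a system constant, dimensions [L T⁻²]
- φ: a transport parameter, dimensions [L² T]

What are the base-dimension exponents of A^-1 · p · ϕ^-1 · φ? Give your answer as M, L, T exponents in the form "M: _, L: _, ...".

Collect each base-dimension exponent across the product:
  M: −(0) + (1) − (0) + (0) = 1
  L: −(2) + (-1) − (1) + (2) = -2
  T: −(0) + (-2) − (-2) + (1) = 1
So the dimensions are [M L⁻² T].

M: 1, L: -2, T: 1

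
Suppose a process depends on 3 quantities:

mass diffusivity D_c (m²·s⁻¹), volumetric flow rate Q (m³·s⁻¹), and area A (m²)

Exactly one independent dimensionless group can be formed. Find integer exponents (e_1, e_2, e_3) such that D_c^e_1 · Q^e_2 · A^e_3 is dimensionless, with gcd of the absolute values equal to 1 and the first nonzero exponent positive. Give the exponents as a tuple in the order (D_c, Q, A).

L: e_1·(2) + e_2·(3) + e_3·(2) = 0
T: e_1·(-1) + e_2·(-1) + e_3·(0) = 0
Solving this homogeneous linear system for the smallest-integer solution (first nonzero entry positive) gives (2, -2, 1).

(2, -2, 1)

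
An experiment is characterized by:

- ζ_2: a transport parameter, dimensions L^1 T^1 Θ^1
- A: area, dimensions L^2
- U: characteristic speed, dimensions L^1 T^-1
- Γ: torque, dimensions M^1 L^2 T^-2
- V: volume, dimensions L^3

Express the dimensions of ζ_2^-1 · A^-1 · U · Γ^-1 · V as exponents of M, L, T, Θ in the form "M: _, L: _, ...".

Collect each base-dimension exponent across the product:
  M: −(0) − (0) + (0) − (1) + (0) = -1
  L: −(1) − (2) + (1) − (2) + (3) = -1
  T: −(1) − (0) + (-1) − (-2) + (0) = 0
  Θ: −(1) − (0) + (0) − (0) + (0) = -1
So the dimensions are [M⁻¹ L⁻¹ Θ⁻¹].

M: -1, L: -1, T: 0, Θ: -1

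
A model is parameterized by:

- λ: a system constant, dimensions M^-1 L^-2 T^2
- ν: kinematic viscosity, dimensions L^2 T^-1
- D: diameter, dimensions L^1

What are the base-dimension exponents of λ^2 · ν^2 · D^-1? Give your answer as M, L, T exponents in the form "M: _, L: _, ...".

Collect each base-dimension exponent across the product:
  M: 2·(-1) + 2·(0) − (0) = -2
  L: 2·(-2) + 2·(2) − (1) = -1
  T: 2·(2) + 2·(-1) − (0) = 2
So the dimensions are [M⁻² L⁻¹ T²].

M: -2, L: -1, T: 2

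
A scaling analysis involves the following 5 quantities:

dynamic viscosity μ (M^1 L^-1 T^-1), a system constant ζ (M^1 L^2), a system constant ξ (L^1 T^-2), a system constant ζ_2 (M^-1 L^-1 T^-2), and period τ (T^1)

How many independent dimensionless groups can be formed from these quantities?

There are 5 variables and 3 base dimensions (M, L, T).
The dimension matrix has rank 3.
Independent dimensionless groups: 5 − 3 = 2.

2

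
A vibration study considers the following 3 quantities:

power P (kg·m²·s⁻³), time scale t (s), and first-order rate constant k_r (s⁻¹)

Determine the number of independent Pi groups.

There are 3 variables and 3 base dimensions (M, L, T).
The dimension matrix has rank 2 (less than 3: the dimension vectors are linearly dependent).
Independent dimensionless groups: 3 − 2 = 1.

1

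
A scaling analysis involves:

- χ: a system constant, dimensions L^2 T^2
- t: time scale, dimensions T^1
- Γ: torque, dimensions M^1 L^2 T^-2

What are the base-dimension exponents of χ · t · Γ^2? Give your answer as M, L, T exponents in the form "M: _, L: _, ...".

Collect each base-dimension exponent across the product:
  M: (0) + (0) + 2·(1) = 2
  L: (2) + (0) + 2·(2) = 6
  T: (2) + (1) + 2·(-2) = -1
So the dimensions are [M² L⁶ T⁻¹].

M: 2, L: 6, T: -1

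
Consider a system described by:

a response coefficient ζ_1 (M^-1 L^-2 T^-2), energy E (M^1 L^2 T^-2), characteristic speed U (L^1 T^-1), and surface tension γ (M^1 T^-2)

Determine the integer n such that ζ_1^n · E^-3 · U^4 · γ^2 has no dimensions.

-1

Balance the M exponent: (-1)·n from ζ_1, plus −3·(1) + 4·(0) + 2·(1) = -1 from the rest, must sum to zero.
−n − 1 = 0, so n = -1.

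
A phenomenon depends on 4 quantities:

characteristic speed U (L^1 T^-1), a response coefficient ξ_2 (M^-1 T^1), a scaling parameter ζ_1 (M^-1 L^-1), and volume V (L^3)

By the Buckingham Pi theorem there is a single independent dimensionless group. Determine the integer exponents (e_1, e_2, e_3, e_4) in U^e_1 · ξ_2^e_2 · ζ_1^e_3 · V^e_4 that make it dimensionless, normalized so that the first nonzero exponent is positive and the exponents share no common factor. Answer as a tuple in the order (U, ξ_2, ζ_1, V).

(3, 3, -3, -2)

M: e_1·(0) + e_2·(-1) + e_3·(-1) + e_4·(0) = 0
L: e_1·(1) + e_2·(0) + e_3·(-1) + e_4·(3) = 0
T: e_1·(-1) + e_2·(1) + e_3·(0) + e_4·(0) = 0
Solving this homogeneous linear system for the smallest-integer solution (first nonzero entry positive) gives (3, 3, -3, -2).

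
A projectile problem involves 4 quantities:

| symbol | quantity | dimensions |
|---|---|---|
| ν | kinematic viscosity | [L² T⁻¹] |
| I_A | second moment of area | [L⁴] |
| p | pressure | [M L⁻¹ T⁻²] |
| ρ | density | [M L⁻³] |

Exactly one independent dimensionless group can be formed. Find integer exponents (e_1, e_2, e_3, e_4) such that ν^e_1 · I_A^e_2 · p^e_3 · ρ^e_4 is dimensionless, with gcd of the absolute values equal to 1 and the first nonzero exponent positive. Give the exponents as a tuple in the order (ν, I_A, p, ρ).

(4, -1, -2, 2)

M: e_1·(0) + e_2·(0) + e_3·(1) + e_4·(1) = 0
L: e_1·(2) + e_2·(4) + e_3·(-1) + e_4·(-3) = 0
T: e_1·(-1) + e_2·(0) + e_3·(-2) + e_4·(0) = 0
Solving this homogeneous linear system for the smallest-integer solution (first nonzero entry positive) gives (4, -1, -2, 2).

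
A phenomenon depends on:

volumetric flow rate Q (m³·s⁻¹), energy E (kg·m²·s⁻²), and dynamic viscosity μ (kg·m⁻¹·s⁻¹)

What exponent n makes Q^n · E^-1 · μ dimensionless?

Balance the L exponent: (3)·n from Q, plus −(2) + (-1) = -3 from the rest, must sum to zero.
3n − 3 = 0, so n = 1.

1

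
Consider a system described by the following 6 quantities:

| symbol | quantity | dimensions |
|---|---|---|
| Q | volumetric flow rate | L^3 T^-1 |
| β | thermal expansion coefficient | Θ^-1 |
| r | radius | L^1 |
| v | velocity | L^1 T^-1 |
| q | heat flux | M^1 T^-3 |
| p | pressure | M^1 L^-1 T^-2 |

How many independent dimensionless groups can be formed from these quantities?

2

There are 6 variables and 4 base dimensions (M, L, T, Θ).
The dimension matrix has rank 4.
Independent dimensionless groups: 6 − 4 = 2.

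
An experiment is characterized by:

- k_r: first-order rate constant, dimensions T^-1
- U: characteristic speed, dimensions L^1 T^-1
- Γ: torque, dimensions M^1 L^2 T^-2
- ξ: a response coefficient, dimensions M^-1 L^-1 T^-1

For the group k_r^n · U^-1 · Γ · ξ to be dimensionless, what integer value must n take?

-2

Balance the T exponent: (-1)·n from k_r, plus −(-1) + (-2) + (-1) = -2 from the rest, must sum to zero.
−n − 2 = 0, so n = -2.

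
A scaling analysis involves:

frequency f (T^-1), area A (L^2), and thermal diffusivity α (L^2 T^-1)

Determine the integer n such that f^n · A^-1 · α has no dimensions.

Balance the T exponent: (-1)·n from f, plus −(0) + (-1) = -1 from the rest, must sum to zero.
−n − 1 = 0, so n = -1.

-1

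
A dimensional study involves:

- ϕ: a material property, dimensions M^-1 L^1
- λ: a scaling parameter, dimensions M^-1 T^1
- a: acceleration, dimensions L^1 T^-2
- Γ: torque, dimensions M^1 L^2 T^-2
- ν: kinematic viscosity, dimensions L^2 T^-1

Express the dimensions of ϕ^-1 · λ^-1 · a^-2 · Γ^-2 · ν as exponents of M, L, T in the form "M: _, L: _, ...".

Collect each base-dimension exponent across the product:
  M: −(-1) − (-1) − 2·(0) − 2·(1) + (0) = 0
  L: −(1) − (0) − 2·(1) − 2·(2) + (2) = -5
  T: −(0) − (1) − 2·(-2) − 2·(-2) + (-1) = 6
So the dimensions are [L⁻⁵ T⁶].

M: 0, L: -5, T: 6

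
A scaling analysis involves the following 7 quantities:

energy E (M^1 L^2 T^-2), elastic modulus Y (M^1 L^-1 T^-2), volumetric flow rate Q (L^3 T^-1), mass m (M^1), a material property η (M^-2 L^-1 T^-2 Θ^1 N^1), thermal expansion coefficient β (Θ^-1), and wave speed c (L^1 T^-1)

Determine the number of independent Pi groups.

2

There are 7 variables and 5 base dimensions (M, L, T, Θ, N).
The dimension matrix has rank 5.
Independent dimensionless groups: 7 − 5 = 2.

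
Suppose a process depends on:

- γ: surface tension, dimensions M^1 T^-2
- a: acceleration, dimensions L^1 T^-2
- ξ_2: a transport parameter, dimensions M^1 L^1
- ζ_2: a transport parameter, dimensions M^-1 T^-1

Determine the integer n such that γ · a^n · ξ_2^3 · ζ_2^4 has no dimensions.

-3

Balance the L exponent: (1)·n from a, plus (0) + 3·(1) + 4·(0) = 3 from the rest, must sum to zero.
n + 3 = 0, so n = -3.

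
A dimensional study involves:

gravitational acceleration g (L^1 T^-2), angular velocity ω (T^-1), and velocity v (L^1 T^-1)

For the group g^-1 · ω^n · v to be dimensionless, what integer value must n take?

Balance the T exponent: (-1)·n from ω, plus −(-2) + (-1) = 1 from the rest, must sum to zero.
−n + 1 = 0, so n = 1.

1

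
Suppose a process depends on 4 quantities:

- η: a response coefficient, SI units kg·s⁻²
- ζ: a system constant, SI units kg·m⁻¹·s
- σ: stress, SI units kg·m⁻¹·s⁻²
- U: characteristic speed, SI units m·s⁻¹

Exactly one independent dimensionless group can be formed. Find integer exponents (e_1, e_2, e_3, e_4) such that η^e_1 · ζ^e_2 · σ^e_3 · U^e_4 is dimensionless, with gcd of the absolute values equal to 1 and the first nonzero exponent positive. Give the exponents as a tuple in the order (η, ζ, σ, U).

M: e_1·(1) + e_2·(1) + e_3·(1) + e_4·(0) = 0
L: e_1·(0) + e_2·(-1) + e_3·(-1) + e_4·(1) = 0
T: e_1·(-2) + e_2·(1) + e_3·(-2) + e_4·(-1) = 0
Solving this homogeneous linear system for the smallest-integer solution (first nonzero entry positive) gives (3, -1, -2, -3).

(3, -1, -2, -3)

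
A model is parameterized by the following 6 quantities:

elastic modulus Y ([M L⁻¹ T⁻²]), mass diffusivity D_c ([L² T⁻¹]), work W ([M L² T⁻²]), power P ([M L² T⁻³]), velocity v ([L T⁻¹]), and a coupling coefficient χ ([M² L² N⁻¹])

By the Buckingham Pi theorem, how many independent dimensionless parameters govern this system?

There are 6 variables and 4 base dimensions (M, L, T, N).
The dimension matrix has rank 4.
Independent dimensionless groups: 6 − 4 = 2.

2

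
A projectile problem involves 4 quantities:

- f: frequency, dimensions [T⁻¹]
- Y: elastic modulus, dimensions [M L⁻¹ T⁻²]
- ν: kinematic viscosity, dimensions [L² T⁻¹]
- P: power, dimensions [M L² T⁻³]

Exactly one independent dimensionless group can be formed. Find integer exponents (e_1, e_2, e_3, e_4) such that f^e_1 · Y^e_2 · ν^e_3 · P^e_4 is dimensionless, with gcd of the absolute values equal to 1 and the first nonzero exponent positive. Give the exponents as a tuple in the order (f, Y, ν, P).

M: e_1·(0) + e_2·(1) + e_3·(0) + e_4·(1) = 0
L: e_1·(0) + e_2·(-1) + e_3·(2) + e_4·(2) = 0
T: e_1·(-1) + e_2·(-2) + e_3·(-1) + e_4·(-3) = 0
Solving this homogeneous linear system for the smallest-integer solution (first nonzero entry positive) gives (1, -2, -3, 2).

(1, -2, -3, 2)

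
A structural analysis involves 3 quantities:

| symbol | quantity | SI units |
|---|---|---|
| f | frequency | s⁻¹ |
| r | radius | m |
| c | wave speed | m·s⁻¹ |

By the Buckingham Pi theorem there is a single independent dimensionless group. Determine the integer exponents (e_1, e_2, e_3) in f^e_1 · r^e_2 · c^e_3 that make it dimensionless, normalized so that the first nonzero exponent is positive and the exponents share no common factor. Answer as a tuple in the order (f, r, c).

(1, 1, -1)

L: e_1·(0) + e_2·(1) + e_3·(1) = 0
T: e_1·(-1) + e_2·(0) + e_3·(-1) = 0
Solving this homogeneous linear system for the smallest-integer solution (first nonzero entry positive) gives (1, 1, -1).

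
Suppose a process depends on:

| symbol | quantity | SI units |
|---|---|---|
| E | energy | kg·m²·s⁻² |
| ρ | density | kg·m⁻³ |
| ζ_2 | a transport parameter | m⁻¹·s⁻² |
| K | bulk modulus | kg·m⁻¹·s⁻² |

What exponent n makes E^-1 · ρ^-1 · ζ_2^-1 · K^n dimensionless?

2

Balance the M exponent: (1)·n from K, plus −(1) − (1) − (0) = -2 from the rest, must sum to zero.
n − 2 = 0, so n = 2.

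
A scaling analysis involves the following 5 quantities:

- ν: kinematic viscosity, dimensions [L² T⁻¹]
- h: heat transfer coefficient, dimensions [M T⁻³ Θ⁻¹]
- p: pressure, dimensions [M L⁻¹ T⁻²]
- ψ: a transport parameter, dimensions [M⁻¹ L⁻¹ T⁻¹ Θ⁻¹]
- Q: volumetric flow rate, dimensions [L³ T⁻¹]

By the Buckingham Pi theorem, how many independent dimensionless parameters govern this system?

1

There are 5 variables and 4 base dimensions (M, L, T, Θ).
The dimension matrix has rank 4.
Independent dimensionless groups: 5 − 4 = 1.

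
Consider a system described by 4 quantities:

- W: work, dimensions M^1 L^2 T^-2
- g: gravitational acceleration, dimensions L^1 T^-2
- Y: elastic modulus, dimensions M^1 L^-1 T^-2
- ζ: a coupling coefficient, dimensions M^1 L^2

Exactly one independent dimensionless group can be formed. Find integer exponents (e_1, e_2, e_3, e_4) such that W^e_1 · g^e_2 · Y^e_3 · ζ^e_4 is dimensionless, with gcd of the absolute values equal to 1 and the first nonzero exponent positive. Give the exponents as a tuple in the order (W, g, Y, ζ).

M: e_1·(1) + e_2·(0) + e_3·(1) + e_4·(1) = 0
L: e_1·(2) + e_2·(1) + e_3·(-1) + e_4·(2) = 0
T: e_1·(-2) + e_2·(-2) + e_3·(-2) + e_4·(0) = 0
Solving this homogeneous linear system for the smallest-integer solution (first nonzero entry positive) gives (4, -3, -1, -3).

(4, -3, -1, -3)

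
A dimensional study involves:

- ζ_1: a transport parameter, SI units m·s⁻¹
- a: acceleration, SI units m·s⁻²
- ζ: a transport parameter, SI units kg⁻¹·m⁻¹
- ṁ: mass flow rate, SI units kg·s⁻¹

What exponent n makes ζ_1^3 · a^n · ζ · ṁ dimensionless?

Balance the L exponent: (1)·n from a, plus 3·(1) + (-1) + (0) = 2 from the rest, must sum to zero.
n + 2 = 0, so n = -2.

-2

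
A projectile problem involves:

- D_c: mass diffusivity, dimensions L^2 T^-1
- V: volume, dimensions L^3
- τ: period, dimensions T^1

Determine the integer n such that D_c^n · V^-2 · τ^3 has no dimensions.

Balance the L exponent: (2)·n from D_c, plus −2·(3) + 3·(0) = -6 from the rest, must sum to zero.
2n − 6 = 0, so n = 3.

3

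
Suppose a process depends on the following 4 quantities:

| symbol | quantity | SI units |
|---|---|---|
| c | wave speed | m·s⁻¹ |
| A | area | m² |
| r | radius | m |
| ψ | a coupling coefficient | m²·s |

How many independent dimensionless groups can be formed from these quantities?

2

There are 4 variables and 2 base dimensions (L, T).
The dimension matrix has rank 2.
Independent dimensionless groups: 4 − 2 = 2.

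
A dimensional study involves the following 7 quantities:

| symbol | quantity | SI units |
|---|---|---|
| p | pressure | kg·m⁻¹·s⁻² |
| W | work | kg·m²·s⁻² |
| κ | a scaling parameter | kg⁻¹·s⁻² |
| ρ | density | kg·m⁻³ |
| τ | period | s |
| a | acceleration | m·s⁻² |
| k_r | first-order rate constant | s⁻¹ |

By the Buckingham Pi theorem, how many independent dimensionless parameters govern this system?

There are 7 variables and 3 base dimensions (M, L, T).
The dimension matrix has rank 3.
Independent dimensionless groups: 7 − 3 = 4.

4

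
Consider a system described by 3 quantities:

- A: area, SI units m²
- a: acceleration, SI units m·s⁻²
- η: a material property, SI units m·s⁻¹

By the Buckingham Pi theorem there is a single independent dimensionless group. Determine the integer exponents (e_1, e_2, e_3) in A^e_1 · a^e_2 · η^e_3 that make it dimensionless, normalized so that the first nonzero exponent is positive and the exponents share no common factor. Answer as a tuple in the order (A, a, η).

L: e_1·(2) + e_2·(1) + e_3·(1) = 0
T: e_1·(0) + e_2·(-2) + e_3·(-1) = 0
Solving this homogeneous linear system for the smallest-integer solution (first nonzero entry positive) gives (1, 2, -4).

(1, 2, -4)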